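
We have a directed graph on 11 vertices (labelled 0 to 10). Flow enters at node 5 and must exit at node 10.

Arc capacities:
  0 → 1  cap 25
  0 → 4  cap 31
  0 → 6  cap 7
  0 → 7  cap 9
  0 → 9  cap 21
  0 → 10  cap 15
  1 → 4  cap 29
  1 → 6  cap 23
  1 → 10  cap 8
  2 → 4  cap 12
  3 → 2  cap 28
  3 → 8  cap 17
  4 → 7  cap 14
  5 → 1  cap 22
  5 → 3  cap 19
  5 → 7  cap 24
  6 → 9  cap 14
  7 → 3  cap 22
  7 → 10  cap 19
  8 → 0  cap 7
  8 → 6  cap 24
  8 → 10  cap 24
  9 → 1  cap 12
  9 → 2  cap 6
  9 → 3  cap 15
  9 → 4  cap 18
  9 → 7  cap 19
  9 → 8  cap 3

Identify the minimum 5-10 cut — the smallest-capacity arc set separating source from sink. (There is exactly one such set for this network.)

augment #1: 5→1→10 push 8
augment #2: 5→7→10 push 19
augment #3: 5→3→8→10 push 17
augment #4: 5→1→6→9→8→10 push 3
max flow = 47; residual-reachable set from 5 gives S-side
cut edges (S→T): {(1,10), (3,8), (7,10), (9,8)} total cap 47

Min-cut arcs: {(1,10), (3,8), (7,10), (9,8)} (total capacity 47)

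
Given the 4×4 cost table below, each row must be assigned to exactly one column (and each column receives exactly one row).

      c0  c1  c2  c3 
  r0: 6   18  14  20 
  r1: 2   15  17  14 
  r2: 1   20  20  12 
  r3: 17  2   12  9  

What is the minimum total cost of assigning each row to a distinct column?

optimal assignment: row0→col2 (cost 14), row1→col0 (cost 2), row2→col3 (cost 12), row3→col1 (cost 2)
total = 14 + 2 + 12 + 2 = 30

Minimum assignment cost: 30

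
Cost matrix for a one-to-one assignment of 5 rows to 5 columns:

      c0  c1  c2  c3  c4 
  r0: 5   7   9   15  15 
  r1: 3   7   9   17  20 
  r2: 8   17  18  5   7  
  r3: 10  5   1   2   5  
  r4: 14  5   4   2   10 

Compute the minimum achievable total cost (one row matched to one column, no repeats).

optimal assignment: row0→col1 (cost 7), row1→col0 (cost 3), row2→col4 (cost 7), row3→col2 (cost 1), row4→col3 (cost 2)
total = 7 + 3 + 7 + 1 + 2 = 20

Minimum assignment cost: 20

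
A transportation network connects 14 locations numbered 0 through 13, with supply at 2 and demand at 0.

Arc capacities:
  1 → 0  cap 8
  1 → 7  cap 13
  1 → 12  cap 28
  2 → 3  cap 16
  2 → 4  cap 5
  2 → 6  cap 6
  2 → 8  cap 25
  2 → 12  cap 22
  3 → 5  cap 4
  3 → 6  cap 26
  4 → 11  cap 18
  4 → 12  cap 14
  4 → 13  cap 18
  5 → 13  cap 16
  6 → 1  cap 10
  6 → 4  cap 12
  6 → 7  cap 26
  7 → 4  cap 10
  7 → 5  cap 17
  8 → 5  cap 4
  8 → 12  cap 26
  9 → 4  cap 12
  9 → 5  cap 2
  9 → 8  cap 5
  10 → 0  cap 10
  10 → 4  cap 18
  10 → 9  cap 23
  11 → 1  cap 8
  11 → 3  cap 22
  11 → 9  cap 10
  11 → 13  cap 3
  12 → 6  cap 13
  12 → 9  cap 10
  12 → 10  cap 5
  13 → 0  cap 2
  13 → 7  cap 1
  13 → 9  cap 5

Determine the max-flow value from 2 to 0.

Maximum flow value: 15

augment #1: 2→4→13→0 bottleneck 2, total now 2
augment #2: 2→6→1→0 bottleneck 6, total now 8
augment #3: 2→12→10→0 bottleneck 5, total now 13
augment #4: 2→3→6→1→0 bottleneck 2, total now 15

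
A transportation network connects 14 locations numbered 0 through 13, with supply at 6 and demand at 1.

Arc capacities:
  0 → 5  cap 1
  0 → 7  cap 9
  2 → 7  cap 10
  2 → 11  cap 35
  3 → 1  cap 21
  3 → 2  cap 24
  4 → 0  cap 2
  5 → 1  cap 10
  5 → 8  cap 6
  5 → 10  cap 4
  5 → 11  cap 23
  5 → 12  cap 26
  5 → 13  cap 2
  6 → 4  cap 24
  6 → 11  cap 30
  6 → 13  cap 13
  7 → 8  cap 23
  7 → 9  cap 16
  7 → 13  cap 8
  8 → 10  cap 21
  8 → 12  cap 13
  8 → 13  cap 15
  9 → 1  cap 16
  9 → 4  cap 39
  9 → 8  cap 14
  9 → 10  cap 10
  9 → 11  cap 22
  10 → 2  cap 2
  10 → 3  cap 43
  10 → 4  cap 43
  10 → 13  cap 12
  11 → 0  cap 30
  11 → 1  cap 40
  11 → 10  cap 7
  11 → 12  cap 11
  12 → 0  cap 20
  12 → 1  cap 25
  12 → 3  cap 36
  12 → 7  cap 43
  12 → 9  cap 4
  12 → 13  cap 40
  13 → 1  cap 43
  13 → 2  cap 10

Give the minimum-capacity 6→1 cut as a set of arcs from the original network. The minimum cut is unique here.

Min-cut arcs: {(4,0), (6,11), (6,13)} (total capacity 45)

augment #1: 6→11→1 push 30
augment #2: 6→13→1 push 13
augment #3: 6→4→0→5→1 push 1
augment #4: 6→4→0→7→9→1 push 1
max flow = 45; residual-reachable set from 6 gives S-side
cut edges (S→T): {(4,0), (6,11), (6,13)} total cap 45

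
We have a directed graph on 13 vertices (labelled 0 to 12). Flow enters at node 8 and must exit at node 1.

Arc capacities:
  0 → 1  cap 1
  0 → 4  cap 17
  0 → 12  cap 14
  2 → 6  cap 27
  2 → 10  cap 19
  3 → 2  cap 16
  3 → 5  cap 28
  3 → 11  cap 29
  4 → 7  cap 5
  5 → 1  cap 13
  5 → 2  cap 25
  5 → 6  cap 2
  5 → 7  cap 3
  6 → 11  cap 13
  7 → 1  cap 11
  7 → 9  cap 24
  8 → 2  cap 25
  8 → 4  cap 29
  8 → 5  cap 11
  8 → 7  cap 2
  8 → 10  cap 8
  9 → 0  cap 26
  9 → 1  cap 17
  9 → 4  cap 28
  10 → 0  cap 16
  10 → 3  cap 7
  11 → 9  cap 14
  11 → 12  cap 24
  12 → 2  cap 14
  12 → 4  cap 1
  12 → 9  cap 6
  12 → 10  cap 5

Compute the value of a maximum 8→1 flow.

Maximum flow value: 41

augment #1: 8→5→1 bottleneck 11, total now 11
augment #2: 8→7→1 bottleneck 2, total now 13
augment #3: 8→4→7→1 bottleneck 5, total now 18
augment #4: 8→10→0→1 bottleneck 1, total now 19
augment #5: 8→10→3→5→1 bottleneck 2, total now 21
augment #6: 8→2→6→11→9→1 bottleneck 13, total now 34
augment #7: 8→10→0→12→9→1 bottleneck 4, total now 38
augment #8: 8→10→3→5→7→1 bottleneck 1, total now 39
augment #9: 8→2→10→3→5→7→1 bottleneck 2, total now 41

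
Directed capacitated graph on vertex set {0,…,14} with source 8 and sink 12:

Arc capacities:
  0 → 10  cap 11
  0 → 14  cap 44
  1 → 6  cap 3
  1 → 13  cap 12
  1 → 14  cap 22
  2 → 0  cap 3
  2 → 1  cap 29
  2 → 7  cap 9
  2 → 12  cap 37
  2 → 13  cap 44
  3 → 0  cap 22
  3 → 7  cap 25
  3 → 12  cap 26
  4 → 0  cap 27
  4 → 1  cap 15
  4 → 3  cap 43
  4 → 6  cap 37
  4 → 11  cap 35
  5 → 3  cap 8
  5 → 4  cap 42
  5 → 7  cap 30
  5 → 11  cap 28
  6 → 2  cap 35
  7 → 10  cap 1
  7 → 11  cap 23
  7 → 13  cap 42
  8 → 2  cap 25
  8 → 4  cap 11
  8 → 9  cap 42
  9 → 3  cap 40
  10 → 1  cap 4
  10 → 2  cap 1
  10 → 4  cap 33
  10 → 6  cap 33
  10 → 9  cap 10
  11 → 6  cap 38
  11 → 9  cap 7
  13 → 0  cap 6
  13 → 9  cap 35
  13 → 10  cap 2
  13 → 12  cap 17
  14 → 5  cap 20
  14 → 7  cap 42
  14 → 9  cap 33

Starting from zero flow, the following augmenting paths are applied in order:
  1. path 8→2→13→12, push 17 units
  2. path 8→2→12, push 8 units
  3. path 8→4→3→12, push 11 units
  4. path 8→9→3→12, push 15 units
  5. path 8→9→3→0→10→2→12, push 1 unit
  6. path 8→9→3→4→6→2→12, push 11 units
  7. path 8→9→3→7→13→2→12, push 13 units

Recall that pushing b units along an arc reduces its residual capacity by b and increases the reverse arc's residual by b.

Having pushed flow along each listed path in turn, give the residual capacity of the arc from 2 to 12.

Residual capacity of (2,12): 4

after path 1 (8→2→13→12, push 17): res(2,12)=37
after path 2 (8→2→12, push 8): res(2,12)=29
after path 3 (8→4→3→12, push 11): res(2,12)=29
after path 4 (8→9→3→12, push 15): res(2,12)=29
after path 5 (8→9→3→0→10→2→12, push 1): res(2,12)=28
after path 6 (8→9→3→4→6→2→12, push 11): res(2,12)=17
after path 7 (8→9→3→7→13→2→12, push 13): res(2,12)=4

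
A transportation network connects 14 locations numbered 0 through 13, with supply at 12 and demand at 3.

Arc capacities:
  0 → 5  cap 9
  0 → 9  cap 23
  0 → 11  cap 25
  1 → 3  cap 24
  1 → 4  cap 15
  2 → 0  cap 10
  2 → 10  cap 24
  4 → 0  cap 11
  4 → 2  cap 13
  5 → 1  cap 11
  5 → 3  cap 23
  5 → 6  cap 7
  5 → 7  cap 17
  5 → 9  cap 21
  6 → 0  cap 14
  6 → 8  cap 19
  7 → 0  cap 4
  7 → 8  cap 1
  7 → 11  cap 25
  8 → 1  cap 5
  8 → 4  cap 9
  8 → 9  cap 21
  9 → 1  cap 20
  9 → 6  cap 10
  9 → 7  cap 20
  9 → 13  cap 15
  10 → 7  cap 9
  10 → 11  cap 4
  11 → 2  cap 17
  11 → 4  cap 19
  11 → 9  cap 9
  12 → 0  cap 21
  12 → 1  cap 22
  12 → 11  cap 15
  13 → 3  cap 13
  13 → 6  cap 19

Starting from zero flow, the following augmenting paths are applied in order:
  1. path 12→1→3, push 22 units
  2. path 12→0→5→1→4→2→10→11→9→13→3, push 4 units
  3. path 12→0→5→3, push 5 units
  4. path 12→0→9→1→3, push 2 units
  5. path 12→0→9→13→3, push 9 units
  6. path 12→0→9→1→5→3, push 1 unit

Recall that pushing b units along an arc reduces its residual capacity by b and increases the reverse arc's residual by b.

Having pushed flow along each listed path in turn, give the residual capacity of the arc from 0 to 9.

after path 1 (12→1→3, push 22): res(0,9)=23
after path 2 (12→0→5→1→4→2→10→11→9→13→3, push 4): res(0,9)=23
after path 3 (12→0→5→3, push 5): res(0,9)=23
after path 4 (12→0→9→1→3, push 2): res(0,9)=21
after path 5 (12→0→9→13→3, push 9): res(0,9)=12
after path 6 (12→0→9→1→5→3, push 1): res(0,9)=11

Residual capacity of (0,9): 11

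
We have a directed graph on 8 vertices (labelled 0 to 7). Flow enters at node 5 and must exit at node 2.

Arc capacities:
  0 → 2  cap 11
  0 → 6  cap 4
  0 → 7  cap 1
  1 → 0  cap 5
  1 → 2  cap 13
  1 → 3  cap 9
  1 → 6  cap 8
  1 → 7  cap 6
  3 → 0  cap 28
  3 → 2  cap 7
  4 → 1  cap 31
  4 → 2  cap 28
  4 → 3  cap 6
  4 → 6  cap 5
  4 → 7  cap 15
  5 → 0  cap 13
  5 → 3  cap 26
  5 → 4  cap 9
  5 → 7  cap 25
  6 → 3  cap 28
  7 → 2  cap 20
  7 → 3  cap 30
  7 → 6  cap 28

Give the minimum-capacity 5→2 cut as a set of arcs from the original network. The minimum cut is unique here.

augment #1: 5→0→2 push 11
augment #2: 5→3→2 push 7
augment #3: 5→4→2 push 9
augment #4: 5→7→2 push 20
max flow = 47; residual-reachable set from 5 gives S-side
cut edges (S→T): {(0,2), (3,2), (5,4), (7,2)} total cap 47

Min-cut arcs: {(0,2), (3,2), (5,4), (7,2)} (total capacity 47)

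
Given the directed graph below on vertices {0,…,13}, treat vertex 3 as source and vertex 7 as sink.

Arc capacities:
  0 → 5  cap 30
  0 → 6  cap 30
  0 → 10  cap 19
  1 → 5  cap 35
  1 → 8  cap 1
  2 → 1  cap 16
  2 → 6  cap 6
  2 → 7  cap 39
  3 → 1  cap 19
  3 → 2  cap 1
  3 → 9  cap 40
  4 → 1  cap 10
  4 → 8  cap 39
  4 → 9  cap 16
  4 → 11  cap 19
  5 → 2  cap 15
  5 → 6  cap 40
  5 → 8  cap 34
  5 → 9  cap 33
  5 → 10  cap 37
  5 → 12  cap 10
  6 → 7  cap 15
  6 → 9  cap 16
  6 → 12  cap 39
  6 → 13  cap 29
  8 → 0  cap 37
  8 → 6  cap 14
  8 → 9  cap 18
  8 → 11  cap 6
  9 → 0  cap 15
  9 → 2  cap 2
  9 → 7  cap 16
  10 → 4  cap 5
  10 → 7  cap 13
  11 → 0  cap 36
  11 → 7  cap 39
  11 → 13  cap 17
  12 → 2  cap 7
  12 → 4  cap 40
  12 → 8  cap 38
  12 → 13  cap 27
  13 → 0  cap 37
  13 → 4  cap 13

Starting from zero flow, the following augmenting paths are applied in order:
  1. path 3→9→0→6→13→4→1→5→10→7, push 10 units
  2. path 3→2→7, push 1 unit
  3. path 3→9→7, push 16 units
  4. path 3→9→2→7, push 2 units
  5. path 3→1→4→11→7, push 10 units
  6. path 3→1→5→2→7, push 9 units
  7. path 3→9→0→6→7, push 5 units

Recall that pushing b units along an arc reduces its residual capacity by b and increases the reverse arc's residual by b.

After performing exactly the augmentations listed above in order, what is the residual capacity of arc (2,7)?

Residual capacity of (2,7): 27

after path 1 (3→9→0→6→13→4→1→5→10→7, push 10): res(2,7)=39
after path 2 (3→2→7, push 1): res(2,7)=38
after path 3 (3→9→7, push 16): res(2,7)=38
after path 4 (3→9→2→7, push 2): res(2,7)=36
after path 5 (3→1→4→11→7, push 10): res(2,7)=36
after path 6 (3→1→5→2→7, push 9): res(2,7)=27
after path 7 (3→9→0→6→7, push 5): res(2,7)=27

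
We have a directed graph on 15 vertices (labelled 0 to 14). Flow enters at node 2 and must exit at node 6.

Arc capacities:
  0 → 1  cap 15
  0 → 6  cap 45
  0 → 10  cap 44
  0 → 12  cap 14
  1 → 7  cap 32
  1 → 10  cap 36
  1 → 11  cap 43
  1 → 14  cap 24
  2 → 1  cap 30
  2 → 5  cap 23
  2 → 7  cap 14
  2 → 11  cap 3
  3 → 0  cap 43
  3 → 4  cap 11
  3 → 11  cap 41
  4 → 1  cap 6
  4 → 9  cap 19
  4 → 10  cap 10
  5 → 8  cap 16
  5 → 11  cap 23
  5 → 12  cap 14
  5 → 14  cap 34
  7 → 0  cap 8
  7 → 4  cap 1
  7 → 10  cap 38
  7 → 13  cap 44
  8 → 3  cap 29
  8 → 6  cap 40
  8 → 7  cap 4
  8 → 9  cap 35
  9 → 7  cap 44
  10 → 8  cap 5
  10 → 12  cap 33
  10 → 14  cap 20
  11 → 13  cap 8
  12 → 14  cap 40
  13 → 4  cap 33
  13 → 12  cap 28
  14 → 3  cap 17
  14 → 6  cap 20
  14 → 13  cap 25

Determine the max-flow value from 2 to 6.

augment #1: 2→1→14→6 bottleneck 20, total now 20
augment #2: 2→5→8→6 bottleneck 16, total now 36
augment #3: 2→7→0→6 bottleneck 8, total now 44
augment #4: 2→1→10→8→6 bottleneck 5, total now 49
augment #5: 2→1→14→3→0→6 bottleneck 4, total now 53
augment #6: 2→5→14→3→0→6 bottleneck 7, total now 60
augment #7: 2→1→10→14→3→0→6 bottleneck 1, total now 61
augment #8: 2→7→10→14→3→0→6 bottleneck 5, total now 66

Maximum flow value: 66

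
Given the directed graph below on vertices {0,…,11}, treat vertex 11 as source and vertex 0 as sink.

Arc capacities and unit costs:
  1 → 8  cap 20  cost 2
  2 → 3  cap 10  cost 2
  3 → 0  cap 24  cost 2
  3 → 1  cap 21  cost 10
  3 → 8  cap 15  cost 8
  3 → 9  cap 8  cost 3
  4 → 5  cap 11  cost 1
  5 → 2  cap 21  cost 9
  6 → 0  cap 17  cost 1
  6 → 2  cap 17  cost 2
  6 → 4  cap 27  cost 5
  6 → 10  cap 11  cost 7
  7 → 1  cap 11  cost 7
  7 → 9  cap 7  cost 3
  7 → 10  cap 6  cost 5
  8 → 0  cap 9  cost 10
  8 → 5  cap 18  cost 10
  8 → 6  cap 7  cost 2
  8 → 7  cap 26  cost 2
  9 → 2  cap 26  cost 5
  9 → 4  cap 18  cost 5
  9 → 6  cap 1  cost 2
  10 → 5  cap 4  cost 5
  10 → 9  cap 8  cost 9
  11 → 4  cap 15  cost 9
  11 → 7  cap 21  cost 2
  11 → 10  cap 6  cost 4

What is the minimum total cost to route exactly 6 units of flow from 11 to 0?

Minimum cost for 6 units: 78

shortest-cost path #1: 11→7→9→6→0 push 1 @ unit cost 8 (adds 8)
shortest-cost path #2: 11→7→9→2→3→0 push 5 @ unit cost 14 (adds 70)
total cost = 78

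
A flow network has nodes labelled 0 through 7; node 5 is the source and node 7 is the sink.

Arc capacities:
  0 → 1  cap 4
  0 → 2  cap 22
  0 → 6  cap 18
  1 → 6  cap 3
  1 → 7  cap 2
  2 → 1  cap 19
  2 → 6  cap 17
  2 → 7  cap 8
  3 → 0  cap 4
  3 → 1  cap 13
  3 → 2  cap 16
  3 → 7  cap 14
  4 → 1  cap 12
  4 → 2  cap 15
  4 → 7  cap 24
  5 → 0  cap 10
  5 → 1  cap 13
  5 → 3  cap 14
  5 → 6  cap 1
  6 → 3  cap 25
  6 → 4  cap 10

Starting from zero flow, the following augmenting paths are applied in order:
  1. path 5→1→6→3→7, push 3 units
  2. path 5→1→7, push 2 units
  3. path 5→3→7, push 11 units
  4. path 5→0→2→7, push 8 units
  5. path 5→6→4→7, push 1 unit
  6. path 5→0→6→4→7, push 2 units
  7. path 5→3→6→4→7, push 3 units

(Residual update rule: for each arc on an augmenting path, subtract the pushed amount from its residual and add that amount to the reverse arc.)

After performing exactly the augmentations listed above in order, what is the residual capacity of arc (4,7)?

Residual capacity of (4,7): 18

after path 1 (5→1→6→3→7, push 3): res(4,7)=24
after path 2 (5→1→7, push 2): res(4,7)=24
after path 3 (5→3→7, push 11): res(4,7)=24
after path 4 (5→0→2→7, push 8): res(4,7)=24
after path 5 (5→6→4→7, push 1): res(4,7)=23
after path 6 (5→0→6→4→7, push 2): res(4,7)=21
after path 7 (5→3→6→4→7, push 3): res(4,7)=18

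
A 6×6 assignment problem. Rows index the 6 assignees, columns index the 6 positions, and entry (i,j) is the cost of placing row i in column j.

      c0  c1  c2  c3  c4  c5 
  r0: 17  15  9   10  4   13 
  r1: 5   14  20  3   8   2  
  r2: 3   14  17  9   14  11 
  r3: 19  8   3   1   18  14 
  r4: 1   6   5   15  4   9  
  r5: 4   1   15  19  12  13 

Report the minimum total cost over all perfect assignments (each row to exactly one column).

Minimum assignment cost: 16

optimal assignment: row0→col4 (cost 4), row1→col5 (cost 2), row2→col0 (cost 3), row3→col3 (cost 1), row4→col2 (cost 5), row5→col1 (cost 1)
total = 4 + 2 + 3 + 1 + 5 + 1 = 16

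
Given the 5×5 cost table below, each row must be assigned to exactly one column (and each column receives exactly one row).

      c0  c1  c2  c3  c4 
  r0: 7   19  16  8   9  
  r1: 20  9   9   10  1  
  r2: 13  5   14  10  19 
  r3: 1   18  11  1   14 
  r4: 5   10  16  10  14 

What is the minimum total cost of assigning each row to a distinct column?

Minimum assignment cost: 28

optimal assignment: row0→col2 (cost 16), row1→col4 (cost 1), row2→col1 (cost 5), row3→col3 (cost 1), row4→col0 (cost 5)
total = 16 + 1 + 5 + 1 + 5 = 28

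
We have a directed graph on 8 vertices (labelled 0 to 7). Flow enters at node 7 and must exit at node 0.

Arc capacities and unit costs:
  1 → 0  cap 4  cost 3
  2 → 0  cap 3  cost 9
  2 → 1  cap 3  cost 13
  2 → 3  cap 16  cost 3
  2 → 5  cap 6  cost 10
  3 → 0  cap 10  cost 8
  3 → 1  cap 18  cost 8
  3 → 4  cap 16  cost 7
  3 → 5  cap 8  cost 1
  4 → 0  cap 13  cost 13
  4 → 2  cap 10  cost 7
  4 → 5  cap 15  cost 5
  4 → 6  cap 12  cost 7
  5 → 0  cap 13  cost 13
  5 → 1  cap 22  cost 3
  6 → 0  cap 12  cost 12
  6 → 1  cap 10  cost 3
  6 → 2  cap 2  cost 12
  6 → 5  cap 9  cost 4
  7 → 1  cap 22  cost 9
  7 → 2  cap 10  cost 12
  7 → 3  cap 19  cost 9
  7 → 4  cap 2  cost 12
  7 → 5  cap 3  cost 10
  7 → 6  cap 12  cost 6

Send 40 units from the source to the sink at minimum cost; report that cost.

Minimum cost for 40 units: 750

shortest-cost path #1: 7→1→0 push 4 @ unit cost 12 (adds 48)
shortest-cost path #2: 7→3→0 push 10 @ unit cost 17 (adds 170)
shortest-cost path #3: 7→6→0 push 12 @ unit cost 18 (adds 216)
shortest-cost path #4: 7→2→0 push 3 @ unit cost 21 (adds 63)
shortest-cost path #5: 7→5→0 push 3 @ unit cost 23 (adds 69)
shortest-cost path #6: 7→3→5→0 push 8 @ unit cost 23 (adds 184)
total cost = 750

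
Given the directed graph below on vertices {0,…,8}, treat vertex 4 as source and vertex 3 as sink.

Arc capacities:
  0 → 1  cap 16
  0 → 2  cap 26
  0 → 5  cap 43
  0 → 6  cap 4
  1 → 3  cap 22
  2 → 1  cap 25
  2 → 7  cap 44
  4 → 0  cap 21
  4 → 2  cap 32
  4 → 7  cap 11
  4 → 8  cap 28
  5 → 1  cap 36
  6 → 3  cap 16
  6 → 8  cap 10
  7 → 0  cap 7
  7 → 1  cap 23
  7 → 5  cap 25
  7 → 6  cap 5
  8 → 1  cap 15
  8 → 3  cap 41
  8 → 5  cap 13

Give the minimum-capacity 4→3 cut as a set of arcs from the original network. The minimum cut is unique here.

Min-cut arcs: {(0,6), (1,3), (4,8), (7,6)} (total capacity 59)

augment #1: 4→8→3 push 28
augment #2: 4→0→1→3 push 16
augment #3: 4→0→6→3 push 4
augment #4: 4→2→1→3 push 6
augment #5: 4→7→6→3 push 5
max flow = 59; residual-reachable set from 4 gives S-side
cut edges (S→T): {(0,6), (1,3), (4,8), (7,6)} total cap 59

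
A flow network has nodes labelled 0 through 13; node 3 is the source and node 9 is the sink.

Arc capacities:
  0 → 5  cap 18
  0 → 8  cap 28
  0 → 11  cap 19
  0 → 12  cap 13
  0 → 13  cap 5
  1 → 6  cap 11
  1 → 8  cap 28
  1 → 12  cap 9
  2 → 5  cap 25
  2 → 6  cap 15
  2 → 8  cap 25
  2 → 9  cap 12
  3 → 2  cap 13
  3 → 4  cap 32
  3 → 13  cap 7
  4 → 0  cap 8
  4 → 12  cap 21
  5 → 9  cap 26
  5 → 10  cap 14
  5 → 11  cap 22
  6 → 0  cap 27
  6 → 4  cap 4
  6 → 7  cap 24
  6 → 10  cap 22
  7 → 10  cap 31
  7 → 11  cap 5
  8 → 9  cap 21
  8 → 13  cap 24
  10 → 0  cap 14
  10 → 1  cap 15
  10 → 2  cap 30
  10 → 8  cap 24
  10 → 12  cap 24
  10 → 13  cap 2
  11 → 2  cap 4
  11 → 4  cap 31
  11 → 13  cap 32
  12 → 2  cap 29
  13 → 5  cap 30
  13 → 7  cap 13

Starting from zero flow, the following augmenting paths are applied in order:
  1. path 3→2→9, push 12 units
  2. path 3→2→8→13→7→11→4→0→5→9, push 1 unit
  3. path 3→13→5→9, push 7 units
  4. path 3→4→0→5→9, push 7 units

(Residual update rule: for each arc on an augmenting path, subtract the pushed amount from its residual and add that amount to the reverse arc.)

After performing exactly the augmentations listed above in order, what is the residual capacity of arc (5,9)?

Residual capacity of (5,9): 11

after path 1 (3→2→9, push 12): res(5,9)=26
after path 2 (3→2→8→13→7→11→4→0→5→9, push 1): res(5,9)=25
after path 3 (3→13→5→9, push 7): res(5,9)=18
after path 4 (3→4→0→5→9, push 7): res(5,9)=11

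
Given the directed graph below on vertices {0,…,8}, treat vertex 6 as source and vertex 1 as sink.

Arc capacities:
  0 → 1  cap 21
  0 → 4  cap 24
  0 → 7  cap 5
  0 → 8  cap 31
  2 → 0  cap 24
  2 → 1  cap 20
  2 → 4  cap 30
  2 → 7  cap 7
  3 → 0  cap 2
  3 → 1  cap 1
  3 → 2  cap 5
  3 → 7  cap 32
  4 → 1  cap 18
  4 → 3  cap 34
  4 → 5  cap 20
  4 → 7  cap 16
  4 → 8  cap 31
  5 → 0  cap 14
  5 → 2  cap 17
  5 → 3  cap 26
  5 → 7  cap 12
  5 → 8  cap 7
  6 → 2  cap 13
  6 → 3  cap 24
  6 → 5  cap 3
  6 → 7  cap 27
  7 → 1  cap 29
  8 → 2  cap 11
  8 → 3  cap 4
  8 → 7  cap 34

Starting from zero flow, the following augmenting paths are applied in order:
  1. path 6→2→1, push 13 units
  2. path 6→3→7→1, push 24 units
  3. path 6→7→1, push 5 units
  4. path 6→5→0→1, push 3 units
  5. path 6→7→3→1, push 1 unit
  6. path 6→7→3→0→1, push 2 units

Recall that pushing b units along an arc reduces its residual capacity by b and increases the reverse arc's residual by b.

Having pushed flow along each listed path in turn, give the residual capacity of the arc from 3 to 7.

after path 1 (6→2→1, push 13): res(3,7)=32
after path 2 (6→3→7→1, push 24): res(3,7)=8
after path 3 (6→7→1, push 5): res(3,7)=8
after path 4 (6→5→0→1, push 3): res(3,7)=8
after path 5 (6→7→3→1, push 1): res(3,7)=9
after path 6 (6→7→3→0→1, push 2): res(3,7)=11

Residual capacity of (3,7): 11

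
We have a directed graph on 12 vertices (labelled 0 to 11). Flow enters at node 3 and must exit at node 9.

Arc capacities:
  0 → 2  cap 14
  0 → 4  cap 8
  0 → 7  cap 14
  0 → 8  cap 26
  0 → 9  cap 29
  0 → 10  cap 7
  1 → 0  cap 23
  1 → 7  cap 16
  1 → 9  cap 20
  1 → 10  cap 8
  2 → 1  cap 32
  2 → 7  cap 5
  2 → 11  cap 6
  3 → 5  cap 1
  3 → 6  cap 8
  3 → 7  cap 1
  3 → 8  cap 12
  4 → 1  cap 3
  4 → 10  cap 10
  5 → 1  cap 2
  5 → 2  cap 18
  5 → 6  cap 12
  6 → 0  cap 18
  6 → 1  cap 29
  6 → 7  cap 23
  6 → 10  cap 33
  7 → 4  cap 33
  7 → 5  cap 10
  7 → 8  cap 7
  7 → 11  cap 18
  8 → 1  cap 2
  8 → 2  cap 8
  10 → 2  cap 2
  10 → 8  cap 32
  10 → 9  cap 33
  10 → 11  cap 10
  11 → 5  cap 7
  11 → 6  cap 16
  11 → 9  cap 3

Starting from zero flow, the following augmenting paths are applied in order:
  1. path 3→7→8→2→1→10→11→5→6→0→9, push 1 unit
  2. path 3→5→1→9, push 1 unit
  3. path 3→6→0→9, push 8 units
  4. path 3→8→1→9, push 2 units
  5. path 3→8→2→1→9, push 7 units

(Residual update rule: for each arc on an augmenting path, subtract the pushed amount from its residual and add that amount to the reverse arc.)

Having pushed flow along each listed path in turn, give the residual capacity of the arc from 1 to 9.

after path 1 (3→7→8→2→1→10→11→5→6→0→9, push 1): res(1,9)=20
after path 2 (3→5→1→9, push 1): res(1,9)=19
after path 3 (3→6→0→9, push 8): res(1,9)=19
after path 4 (3→8→1→9, push 2): res(1,9)=17
after path 5 (3→8→2→1→9, push 7): res(1,9)=10

Residual capacity of (1,9): 10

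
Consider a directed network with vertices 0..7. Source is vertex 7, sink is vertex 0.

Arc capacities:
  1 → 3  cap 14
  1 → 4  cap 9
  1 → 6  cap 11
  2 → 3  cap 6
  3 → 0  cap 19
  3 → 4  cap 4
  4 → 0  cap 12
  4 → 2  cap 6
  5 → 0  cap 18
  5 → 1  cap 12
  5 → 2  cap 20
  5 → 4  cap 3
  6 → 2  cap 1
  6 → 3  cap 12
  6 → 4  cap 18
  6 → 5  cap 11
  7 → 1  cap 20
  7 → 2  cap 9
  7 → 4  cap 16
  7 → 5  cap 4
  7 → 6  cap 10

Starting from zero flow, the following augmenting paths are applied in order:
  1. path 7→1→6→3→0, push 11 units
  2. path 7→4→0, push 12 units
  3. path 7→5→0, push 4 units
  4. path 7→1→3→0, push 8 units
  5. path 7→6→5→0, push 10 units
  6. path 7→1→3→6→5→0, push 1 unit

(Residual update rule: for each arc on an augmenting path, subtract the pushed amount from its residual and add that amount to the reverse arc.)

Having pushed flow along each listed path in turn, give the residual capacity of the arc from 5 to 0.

after path 1 (7→1→6→3→0, push 11): res(5,0)=18
after path 2 (7→4→0, push 12): res(5,0)=18
after path 3 (7→5→0, push 4): res(5,0)=14
after path 4 (7→1→3→0, push 8): res(5,0)=14
after path 5 (7→6→5→0, push 10): res(5,0)=4
after path 6 (7→1→3→6→5→0, push 1): res(5,0)=3

Residual capacity of (5,0): 3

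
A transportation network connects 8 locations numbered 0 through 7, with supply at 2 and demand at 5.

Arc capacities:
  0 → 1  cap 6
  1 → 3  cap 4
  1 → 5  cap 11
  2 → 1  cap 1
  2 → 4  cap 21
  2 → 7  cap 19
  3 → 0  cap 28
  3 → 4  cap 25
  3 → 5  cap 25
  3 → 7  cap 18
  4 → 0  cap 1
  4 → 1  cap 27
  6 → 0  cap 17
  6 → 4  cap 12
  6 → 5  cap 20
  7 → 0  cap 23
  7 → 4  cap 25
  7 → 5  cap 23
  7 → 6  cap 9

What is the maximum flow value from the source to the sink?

Maximum flow value: 34

augment #1: 2→1→5 bottleneck 1, total now 1
augment #2: 2→7→5 bottleneck 19, total now 20
augment #3: 2→4→1→5 bottleneck 10, total now 30
augment #4: 2→4→1→3→5 bottleneck 4, total now 34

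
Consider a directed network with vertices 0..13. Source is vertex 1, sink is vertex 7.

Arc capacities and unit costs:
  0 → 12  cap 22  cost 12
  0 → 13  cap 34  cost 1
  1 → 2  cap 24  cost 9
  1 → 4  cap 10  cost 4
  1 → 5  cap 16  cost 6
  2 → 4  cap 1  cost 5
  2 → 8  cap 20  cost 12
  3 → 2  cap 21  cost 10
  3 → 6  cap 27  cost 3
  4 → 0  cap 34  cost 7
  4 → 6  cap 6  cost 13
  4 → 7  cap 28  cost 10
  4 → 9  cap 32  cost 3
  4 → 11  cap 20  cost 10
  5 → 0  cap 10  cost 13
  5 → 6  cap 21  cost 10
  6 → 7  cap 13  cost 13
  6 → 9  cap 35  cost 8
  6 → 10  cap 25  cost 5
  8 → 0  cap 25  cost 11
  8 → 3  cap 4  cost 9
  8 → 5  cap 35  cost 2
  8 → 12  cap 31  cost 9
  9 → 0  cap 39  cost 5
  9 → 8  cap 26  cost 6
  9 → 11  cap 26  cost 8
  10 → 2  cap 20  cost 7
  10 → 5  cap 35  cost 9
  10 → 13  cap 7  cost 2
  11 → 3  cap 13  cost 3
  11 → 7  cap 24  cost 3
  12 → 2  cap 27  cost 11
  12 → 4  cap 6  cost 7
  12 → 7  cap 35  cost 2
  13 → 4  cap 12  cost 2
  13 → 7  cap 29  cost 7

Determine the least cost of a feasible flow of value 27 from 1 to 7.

Minimum cost for 27 units: 608

shortest-cost path #1: 1→4→7 push 10 @ unit cost 14 (adds 140)
shortest-cost path #2: 1→2→4→7 push 1 @ unit cost 24 (adds 24)
shortest-cost path #3: 1→5→0→13→7 push 10 @ unit cost 27 (adds 270)
shortest-cost path #4: 1→5→6→7 push 6 @ unit cost 29 (adds 174)
total cost = 608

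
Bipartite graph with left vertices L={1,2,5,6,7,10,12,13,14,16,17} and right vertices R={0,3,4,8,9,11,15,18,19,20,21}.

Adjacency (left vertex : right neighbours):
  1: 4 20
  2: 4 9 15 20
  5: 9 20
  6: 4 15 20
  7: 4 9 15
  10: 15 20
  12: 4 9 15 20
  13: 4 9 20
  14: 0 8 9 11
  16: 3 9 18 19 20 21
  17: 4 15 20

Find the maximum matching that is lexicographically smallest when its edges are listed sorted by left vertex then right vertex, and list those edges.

|M| = 6 (so the lex-smallest maximum matching has 6 edges)
process left vertices in ascending order; for each, take the smallest-labelled available neighbour that still permits 6 edges overall, or leave it unmatched if none does
lex-smallest matching: {1-4, 2-9, 5-20, 6-15, 14-0, 16-3}

Lex-smallest maximum matching: {(1,4), (2,9), (5,20), (6,15), (14,0), (16,3)}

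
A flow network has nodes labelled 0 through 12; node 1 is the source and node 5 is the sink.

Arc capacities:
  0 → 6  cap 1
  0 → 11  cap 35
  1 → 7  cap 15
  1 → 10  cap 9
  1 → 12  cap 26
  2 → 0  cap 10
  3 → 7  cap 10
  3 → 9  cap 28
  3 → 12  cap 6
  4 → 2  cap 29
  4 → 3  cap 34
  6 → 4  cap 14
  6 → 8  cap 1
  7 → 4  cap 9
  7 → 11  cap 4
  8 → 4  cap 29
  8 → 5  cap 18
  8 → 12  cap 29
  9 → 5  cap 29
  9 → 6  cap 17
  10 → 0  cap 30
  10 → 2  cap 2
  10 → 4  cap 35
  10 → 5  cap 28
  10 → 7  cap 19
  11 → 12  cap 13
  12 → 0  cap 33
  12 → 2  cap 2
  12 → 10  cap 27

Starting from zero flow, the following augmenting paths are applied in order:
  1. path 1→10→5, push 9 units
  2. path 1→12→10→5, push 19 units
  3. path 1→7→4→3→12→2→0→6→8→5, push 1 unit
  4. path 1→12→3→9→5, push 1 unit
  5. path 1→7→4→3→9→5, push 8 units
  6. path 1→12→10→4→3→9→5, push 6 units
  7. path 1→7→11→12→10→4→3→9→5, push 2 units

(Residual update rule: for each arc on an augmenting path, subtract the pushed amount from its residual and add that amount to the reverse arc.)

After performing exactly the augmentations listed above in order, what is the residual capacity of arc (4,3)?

Residual capacity of (4,3): 17

after path 1 (1→10→5, push 9): res(4,3)=34
after path 2 (1→12→10→5, push 19): res(4,3)=34
after path 3 (1→7→4→3→12→2→0→6→8→5, push 1): res(4,3)=33
after path 4 (1→12→3→9→5, push 1): res(4,3)=33
after path 5 (1→7→4→3→9→5, push 8): res(4,3)=25
after path 6 (1→12→10→4→3→9→5, push 6): res(4,3)=19
after path 7 (1→7→11→12→10→4→3→9→5, push 2): res(4,3)=17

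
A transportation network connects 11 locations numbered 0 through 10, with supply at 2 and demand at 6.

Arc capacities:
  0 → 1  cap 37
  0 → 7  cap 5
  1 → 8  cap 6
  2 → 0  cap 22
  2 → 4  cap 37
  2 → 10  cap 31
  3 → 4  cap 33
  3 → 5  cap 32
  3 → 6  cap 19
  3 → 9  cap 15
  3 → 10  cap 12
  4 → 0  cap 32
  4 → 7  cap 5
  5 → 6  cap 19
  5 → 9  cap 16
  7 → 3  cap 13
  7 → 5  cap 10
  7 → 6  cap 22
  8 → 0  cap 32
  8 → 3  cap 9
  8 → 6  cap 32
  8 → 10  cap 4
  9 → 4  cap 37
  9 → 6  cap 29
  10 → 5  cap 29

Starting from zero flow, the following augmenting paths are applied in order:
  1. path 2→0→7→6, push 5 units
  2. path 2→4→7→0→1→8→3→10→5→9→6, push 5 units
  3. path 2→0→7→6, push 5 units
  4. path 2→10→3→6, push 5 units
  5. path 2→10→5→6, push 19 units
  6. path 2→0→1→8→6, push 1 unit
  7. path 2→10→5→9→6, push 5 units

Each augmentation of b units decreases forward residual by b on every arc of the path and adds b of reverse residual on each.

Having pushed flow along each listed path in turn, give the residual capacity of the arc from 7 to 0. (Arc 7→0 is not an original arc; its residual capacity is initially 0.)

after path 1 (2→0→7→6, push 5): res(7,0)=5
after path 2 (2→4→7→0→1→8→3→10→5→9→6, push 5): res(7,0)=0
after path 3 (2→0→7→6, push 5): res(7,0)=5
after path 4 (2→10→3→6, push 5): res(7,0)=5
after path 5 (2→10→5→6, push 19): res(7,0)=5
after path 6 (2→0→1→8→6, push 1): res(7,0)=5
after path 7 (2→10→5→9→6, push 5): res(7,0)=5

Residual capacity of (7,0): 5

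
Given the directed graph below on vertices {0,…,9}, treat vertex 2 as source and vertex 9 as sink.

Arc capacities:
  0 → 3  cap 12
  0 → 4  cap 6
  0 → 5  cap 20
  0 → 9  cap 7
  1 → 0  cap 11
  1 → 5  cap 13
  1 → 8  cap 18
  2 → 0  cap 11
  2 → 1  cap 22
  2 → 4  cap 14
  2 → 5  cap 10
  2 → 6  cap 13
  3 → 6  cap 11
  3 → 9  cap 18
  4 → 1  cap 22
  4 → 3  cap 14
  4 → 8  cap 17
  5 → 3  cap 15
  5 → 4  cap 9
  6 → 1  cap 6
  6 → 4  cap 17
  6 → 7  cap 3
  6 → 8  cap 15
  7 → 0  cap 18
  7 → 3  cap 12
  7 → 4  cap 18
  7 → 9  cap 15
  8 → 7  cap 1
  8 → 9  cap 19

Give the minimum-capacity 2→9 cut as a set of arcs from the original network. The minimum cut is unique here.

augment #1: 2→0→9 push 7
augment #2: 2→0→3→9 push 4
augment #3: 2→1→8→9 push 18
augment #4: 2→4→3→9 push 14
augment #5: 2→6→7→9 push 3
augment #6: 2→6→8→9 push 1
augment #7: 2→6→8→7→9 push 1
max flow = 48; residual-reachable set from 2 gives S-side
cut edges (S→T): {(0,9), (3,9), (6,7), (8,7), (8,9)} total cap 48

Min-cut arcs: {(0,9), (3,9), (6,7), (8,7), (8,9)} (total capacity 48)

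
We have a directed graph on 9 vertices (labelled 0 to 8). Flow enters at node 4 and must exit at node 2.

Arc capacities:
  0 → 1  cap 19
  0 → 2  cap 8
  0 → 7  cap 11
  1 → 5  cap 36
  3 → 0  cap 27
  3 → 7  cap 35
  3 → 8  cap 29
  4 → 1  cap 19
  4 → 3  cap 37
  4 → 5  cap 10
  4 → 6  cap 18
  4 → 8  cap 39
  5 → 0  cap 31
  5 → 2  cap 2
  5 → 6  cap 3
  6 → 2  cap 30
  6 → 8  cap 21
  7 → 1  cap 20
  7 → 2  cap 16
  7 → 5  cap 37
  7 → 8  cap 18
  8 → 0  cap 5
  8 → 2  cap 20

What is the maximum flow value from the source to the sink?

Maximum flow value: 67

augment #1: 4→5→2 bottleneck 2, total now 2
augment #2: 4→6→2 bottleneck 18, total now 20
augment #3: 4→8→2 bottleneck 20, total now 40
augment #4: 4→3→0→2 bottleneck 8, total now 48
augment #5: 4→3→7→2 bottleneck 16, total now 64
augment #6: 4→5→6→2 bottleneck 3, total now 67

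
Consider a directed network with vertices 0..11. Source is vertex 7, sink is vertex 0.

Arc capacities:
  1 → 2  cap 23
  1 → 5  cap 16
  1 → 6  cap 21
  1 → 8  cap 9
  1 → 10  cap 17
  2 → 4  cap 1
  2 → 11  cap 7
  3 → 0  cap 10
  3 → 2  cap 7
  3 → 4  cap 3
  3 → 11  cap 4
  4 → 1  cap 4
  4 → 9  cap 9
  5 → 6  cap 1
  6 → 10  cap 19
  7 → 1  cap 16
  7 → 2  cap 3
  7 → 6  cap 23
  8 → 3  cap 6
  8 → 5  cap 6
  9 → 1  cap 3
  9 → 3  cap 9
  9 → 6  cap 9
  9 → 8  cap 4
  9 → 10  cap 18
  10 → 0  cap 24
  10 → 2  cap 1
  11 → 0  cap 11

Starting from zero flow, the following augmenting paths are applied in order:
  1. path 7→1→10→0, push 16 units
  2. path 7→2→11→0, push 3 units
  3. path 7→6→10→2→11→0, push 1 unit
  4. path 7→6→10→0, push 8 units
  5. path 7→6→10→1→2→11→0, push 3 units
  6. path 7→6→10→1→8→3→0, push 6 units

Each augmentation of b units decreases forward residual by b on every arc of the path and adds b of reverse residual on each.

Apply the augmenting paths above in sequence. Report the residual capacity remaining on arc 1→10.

Residual capacity of (1,10): 10

after path 1 (7→1→10→0, push 16): res(1,10)=1
after path 2 (7→2→11→0, push 3): res(1,10)=1
after path 3 (7→6→10→2→11→0, push 1): res(1,10)=1
after path 4 (7→6→10→0, push 8): res(1,10)=1
after path 5 (7→6→10→1→2→11→0, push 3): res(1,10)=4
after path 6 (7→6→10→1→8→3→0, push 6): res(1,10)=10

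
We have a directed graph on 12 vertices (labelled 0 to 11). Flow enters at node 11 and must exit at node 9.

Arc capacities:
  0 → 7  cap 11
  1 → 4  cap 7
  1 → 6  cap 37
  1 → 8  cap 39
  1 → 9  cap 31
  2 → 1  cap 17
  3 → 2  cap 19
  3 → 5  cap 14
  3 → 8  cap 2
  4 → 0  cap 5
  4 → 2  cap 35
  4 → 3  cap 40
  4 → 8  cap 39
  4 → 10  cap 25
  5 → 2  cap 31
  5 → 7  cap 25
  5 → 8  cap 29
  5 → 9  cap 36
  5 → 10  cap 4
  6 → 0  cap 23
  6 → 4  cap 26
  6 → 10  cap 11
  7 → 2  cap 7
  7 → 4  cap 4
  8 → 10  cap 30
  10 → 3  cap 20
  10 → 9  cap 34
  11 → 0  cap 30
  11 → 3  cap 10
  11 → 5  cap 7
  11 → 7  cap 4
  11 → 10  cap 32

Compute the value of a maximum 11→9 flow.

Maximum flow value: 60

augment #1: 11→5→9 bottleneck 7, total now 7
augment #2: 11→10→9 bottleneck 32, total now 39
augment #3: 11→3→5→9 bottleneck 10, total now 49
augment #4: 11→7→2→1→9 bottleneck 4, total now 53
augment #5: 11→0→7→2→1→9 bottleneck 3, total now 56
augment #6: 11→0→7→4→10→9 bottleneck 2, total now 58
augment #7: 11→0→7→4→2→1→9 bottleneck 2, total now 60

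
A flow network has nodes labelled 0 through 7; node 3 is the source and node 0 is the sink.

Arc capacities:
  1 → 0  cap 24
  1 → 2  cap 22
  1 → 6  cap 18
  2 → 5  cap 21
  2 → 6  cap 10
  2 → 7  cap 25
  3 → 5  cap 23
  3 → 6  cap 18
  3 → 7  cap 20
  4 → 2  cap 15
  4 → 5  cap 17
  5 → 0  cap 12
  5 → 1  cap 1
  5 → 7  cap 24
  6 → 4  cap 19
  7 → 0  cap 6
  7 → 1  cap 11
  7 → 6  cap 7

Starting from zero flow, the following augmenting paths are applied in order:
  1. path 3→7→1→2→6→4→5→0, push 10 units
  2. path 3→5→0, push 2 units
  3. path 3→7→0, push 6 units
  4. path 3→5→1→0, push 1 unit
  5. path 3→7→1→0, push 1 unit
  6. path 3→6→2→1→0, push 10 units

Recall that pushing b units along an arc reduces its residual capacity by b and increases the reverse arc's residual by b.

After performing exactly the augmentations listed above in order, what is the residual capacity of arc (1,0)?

after path 1 (3→7→1→2→6→4→5→0, push 10): res(1,0)=24
after path 2 (3→5→0, push 2): res(1,0)=24
after path 3 (3→7→0, push 6): res(1,0)=24
after path 4 (3→5→1→0, push 1): res(1,0)=23
after path 5 (3→7→1→0, push 1): res(1,0)=22
after path 6 (3→6→2→1→0, push 10): res(1,0)=12

Residual capacity of (1,0): 12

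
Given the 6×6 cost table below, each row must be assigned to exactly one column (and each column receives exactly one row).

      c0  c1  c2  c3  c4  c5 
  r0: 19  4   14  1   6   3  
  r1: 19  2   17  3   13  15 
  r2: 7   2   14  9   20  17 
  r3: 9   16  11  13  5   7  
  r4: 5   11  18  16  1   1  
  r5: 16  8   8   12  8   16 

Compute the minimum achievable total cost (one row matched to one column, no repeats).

optimal assignment: row0→col3 (cost 1), row1→col1 (cost 2), row2→col0 (cost 7), row3→col4 (cost 5), row4→col5 (cost 1), row5→col2 (cost 8)
total = 1 + 2 + 7 + 5 + 1 + 8 = 24

Minimum assignment cost: 24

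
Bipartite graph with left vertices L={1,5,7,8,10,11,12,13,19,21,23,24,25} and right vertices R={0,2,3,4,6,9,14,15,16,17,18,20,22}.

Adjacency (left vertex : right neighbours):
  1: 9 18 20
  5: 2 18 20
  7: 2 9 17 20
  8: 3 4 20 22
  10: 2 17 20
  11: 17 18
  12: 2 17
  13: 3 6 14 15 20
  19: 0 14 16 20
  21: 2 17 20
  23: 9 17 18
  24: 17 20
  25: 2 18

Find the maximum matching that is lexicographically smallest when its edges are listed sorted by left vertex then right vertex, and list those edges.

|M| = 8 (so the lex-smallest maximum matching has 8 edges)
process left vertices in ascending order; for each, take the smallest-labelled available neighbour that still permits 8 edges overall, or leave it unmatched if none does
lex-smallest matching: {1-9, 5-2, 7-17, 8-3, 10-20, 11-18, 13-6, 19-0}

Lex-smallest maximum matching: {(1,9), (5,2), (7,17), (8,3), (10,20), (11,18), (13,6), (19,0)}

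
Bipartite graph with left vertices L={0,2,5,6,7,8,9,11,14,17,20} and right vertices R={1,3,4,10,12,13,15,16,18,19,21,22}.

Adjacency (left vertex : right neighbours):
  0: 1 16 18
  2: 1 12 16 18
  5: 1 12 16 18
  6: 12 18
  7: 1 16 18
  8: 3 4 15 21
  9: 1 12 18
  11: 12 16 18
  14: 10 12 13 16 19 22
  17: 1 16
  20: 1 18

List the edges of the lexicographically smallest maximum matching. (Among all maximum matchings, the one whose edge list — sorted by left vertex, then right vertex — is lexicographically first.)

Lex-smallest maximum matching: {(0,1), (2,12), (5,16), (6,18), (8,3), (14,10)}

|M| = 6 (so the lex-smallest maximum matching has 6 edges)
process left vertices in ascending order; for each, take the smallest-labelled available neighbour that still permits 6 edges overall, or leave it unmatched if none does
lex-smallest matching: {0-1, 2-12, 5-16, 6-18, 8-3, 14-10}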